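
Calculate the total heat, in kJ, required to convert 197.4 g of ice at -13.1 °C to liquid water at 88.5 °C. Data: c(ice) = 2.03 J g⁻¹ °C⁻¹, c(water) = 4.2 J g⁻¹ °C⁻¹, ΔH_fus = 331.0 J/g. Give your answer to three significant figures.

q = 144 kJ

q1 (heat ice -13.1→0.0 °C): 197.4 × 2.03 × 13.1 = 5249 J
q2 (melt at 0 °C): 197.4 × 331.0 = 65339 J
q3 (heat water 0.0→88.5 °C): 197.4 × 4.2 × 88.5 = 73374 J
Total: 5249 + 65339 + 73374 = 143962 J = 144 kJ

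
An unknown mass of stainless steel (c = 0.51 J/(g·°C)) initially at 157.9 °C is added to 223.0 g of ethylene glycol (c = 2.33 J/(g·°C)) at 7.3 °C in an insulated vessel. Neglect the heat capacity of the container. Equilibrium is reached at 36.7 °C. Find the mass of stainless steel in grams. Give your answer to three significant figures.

q_gained = (223.0 × 2.33) × (36.7 − 7.3) = 15280 J
q_lost = m × 0.51 × (157.9 − 36.7) = 61.812 m
m = 15280 / 61.812 = 247 g

m = 247 g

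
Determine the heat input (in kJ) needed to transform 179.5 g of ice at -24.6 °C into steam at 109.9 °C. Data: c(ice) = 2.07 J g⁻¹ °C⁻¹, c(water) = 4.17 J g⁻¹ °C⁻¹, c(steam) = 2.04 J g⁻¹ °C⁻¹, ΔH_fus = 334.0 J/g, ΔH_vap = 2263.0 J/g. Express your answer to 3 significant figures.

q = 554 kJ

q1 (heat ice -24.6→0.0 °C): 179.5 × 2.07 × 24.6 = 9140 J
q2 (melt at 0 °C): 179.5 × 334.0 = 59953 J
q3 (heat water 0.0→100.0 °C): 179.5 × 4.17 × 100.0 = 74852 J
q4 (vaporize at 100 °C): 179.5 × 2263.0 = 406209 J
q5 (heat steam 100.0→109.9 °C): 179.5 × 2.04 × 9.9 = 3625 J
Total: 9140 + 59953 + 74852 + 406209 + 3625 = 553779 J = 554 kJ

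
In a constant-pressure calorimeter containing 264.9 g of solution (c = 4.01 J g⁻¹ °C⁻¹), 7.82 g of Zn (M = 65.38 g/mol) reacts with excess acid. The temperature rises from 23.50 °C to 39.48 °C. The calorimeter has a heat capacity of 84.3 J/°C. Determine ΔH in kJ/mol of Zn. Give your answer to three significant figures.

|ΔT| = |39.48 − 23.50| = 15.98 °C
|q_surr| = (264.9 × 4.01 + 84.3) × 15.98 = 1146.549 × 15.98 = 18320 J
n(Zn) = 7.82 / 65.38 = 0.1196 mol
Temperature rose, so q_rxn = −|q_surr| = -18.32 kJ
ΔH = q_rxn / n = -153.2 kJ/mol

ΔH = -153 kJ/mol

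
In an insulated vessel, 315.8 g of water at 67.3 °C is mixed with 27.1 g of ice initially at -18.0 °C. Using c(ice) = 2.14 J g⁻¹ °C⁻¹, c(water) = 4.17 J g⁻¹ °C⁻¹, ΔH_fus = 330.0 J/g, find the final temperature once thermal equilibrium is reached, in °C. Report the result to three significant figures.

T_f = 55.0 °C

Heat to bring ice to 0 °C and melt it: q₁ = 27.1×2.14×18.0 + 27.1×330.0 = 9986.9 J
Heat the water can supply cooling to 0 °C: 315.8×4.17×67.3 = 88626.4 J > q₁, so all ice melts.
Energy balance: 315.8×4.17×(67.3 − T) = 9986.9 + 27.1×4.17×(T − 0)
1316.886(67.3 − T) = 9986.9 + 113.007 T
88626.4 − 9986.9 = 1429.893 T
T = 78639.5 / 1429.893 = 55.00 °C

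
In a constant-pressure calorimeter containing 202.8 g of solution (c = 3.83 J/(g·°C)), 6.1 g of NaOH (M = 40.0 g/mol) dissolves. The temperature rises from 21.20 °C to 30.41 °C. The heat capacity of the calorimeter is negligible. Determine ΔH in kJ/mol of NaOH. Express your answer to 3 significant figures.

ΔH = -46.9 kJ/mol

|ΔT| = |30.41 − 21.20| = 9.21 °C
|q_surr| = (202.8 × 3.83) × 9.21 = 776.724 × 9.21 = 7154 J
n(NaOH) = 6.1 / 40.0 = 0.1525 mol
Temperature rose, so q_rxn = −|q_surr| = -7.154 kJ
ΔH = q_rxn / n = -46.91 kJ/mol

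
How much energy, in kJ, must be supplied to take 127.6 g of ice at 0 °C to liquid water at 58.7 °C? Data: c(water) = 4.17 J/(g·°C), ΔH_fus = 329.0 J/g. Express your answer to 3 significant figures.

q1 (melt at 0 °C): 127.6 × 329.0 = 41980 J
q2 (heat water 0.0→58.7 °C): 127.6 × 4.17 × 58.7 = 31234 J
Total: 41980 + 31234 = 73214 J = 73.2 kJ

q = 73.2 kJ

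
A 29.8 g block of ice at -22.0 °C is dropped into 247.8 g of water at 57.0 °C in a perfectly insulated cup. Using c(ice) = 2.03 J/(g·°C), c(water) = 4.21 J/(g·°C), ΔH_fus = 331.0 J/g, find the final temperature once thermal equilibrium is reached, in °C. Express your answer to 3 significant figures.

Heat to bring ice to 0 °C and melt it: q₁ = 29.8×2.03×22.0 + 29.8×331.0 = 11195 J
Heat the water can supply cooling to 0 °C: 247.8×4.21×57.0 = 59464.6 J > q₁, so all ice melts.
Energy balance: 247.8×4.21×(57.0 − T) = 11195 + 29.8×4.21×(T − 0)
1043.238(57.0 − T) = 11195 + 125.458 T
59464.6 − 11195 = 1168.696 T
T = 48269.6 / 1168.696 = 41.30 °C

T_f = 41.3 °C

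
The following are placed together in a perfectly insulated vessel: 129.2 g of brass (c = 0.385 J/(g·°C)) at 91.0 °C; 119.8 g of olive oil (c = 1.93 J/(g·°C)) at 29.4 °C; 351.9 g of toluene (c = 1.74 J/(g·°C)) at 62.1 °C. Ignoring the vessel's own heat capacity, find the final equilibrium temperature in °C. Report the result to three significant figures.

T_f = 55.2 °C

Σ mᵢcᵢ(T − Tᵢ) = 0  ⇒  T = Σ mᵢcᵢTᵢ / Σ mᵢcᵢ
Σ mᵢcᵢ = 129.2×0.385 + 119.8×1.93 + 351.9×1.74 = 893.262
Σ mᵢcᵢTᵢ = 49.742×91.0 + 231.214×29.4 + 612.306×62.1 = 49348
T = 49348 / 893.262 = 55.24 °C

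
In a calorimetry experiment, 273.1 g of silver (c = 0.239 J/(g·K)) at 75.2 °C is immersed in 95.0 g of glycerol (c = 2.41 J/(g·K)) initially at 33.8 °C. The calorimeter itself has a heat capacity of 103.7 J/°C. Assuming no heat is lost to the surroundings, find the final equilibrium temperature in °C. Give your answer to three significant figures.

T_f = 40.6 °C

Heat lost by silver = heat gained by glycerol + calorimeter.
(273.1)(0.239)(75.2 − T) = [(95.0)(2.41) + 103.7](T − 33.8)
65.2709 (75.2 − T) = 332.65 (T − 33.8)
4908.4 − 65.2709 T = 332.65 T − 11244
16152.4 = 397.9209 T
T = 40.59 °C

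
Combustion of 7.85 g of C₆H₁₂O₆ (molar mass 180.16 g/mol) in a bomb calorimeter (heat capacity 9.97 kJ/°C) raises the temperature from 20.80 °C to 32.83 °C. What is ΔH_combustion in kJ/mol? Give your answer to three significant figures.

ΔH = -2750 kJ/mol

ΔT = 32.83 − 20.80 = 12.03 °C
q_cal = C_cal × ΔT = 9.97 × 12.03 = 119.9391 kJ
n = 7.85 / 180.16 = 0.04357 mol
q_rxn = −q_cal = -119.9391 kJ
ΔH = -119.9391 / 0.04357 = -2753 kJ/mol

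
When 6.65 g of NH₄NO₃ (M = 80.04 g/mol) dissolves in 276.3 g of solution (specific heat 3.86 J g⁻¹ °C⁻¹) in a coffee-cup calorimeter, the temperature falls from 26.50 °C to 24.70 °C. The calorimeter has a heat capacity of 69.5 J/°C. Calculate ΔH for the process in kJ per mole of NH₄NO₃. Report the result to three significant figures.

ΔH = 24.6 kJ/mol

|ΔT| = |24.70 − 26.50| = 1.80 °C
|q_surr| = (276.3 × 3.86 + 69.5) × 1.80 = 1136.018 × 1.80 = 2045 J
n(NH₄NO₃) = 6.65 / 80.04 = 0.08308 mol
Temperature fell, so q_rxn = +|q_surr| = 2.045 kJ
ΔH = q_rxn / n = 24.61 kJ/mol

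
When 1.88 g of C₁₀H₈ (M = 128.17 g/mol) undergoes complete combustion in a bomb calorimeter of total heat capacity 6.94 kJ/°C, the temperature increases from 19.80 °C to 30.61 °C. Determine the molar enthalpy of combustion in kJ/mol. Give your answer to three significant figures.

ΔT = 30.61 − 19.80 = 10.81 °C
q_cal = C_cal × ΔT = 6.94 × 10.81 = 75.0214 kJ
n = 1.88 / 128.17 = 0.01467 mol
q_rxn = −q_cal = -75.0214 kJ
ΔH = -75.0214 / 0.01467 = -5114 kJ/mol

ΔH = -5110 kJ/mol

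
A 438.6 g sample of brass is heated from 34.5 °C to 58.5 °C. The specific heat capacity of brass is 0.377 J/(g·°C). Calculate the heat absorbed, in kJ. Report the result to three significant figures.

q = 3.97 kJ

q = m c ΔT = 438.6 × 0.377 × (58.5 − 34.5)
q = 438.6 × 0.377 × 24.0 = 3968 J = 3.97 kJ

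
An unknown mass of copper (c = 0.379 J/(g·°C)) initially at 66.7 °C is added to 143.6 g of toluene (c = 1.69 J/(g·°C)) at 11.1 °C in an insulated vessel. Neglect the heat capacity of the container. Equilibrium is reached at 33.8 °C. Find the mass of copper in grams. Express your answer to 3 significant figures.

q_gained = (143.6 × 1.69) × (33.8 − 11.1) = 5509 J
q_lost = m × 0.379 × (66.7 − 33.8) = 12.4691 m
m = 5509 / 12.4691 = 442 g

m = 442 g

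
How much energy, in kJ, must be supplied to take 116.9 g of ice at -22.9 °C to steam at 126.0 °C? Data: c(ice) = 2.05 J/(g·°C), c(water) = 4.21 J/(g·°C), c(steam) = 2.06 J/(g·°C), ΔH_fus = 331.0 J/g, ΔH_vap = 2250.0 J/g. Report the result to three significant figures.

q1 (heat ice -22.9→0.0 °C): 116.9 × 2.05 × 22.9 = 5488 J
q2 (melt at 0 °C): 116.9 × 331.0 = 38694 J
q3 (heat water 0.0→100.0 °C): 116.9 × 4.21 × 100.0 = 49215 J
q4 (vaporize at 100 °C): 116.9 × 2250.0 = 263025 J
q5 (heat steam 100.0→126.0 °C): 116.9 × 2.06 × 26.0 = 6261 J
Total: 5488 + 38694 + 49215 + 263025 + 6261 = 362683 J = 363 kJ

q = 363 kJ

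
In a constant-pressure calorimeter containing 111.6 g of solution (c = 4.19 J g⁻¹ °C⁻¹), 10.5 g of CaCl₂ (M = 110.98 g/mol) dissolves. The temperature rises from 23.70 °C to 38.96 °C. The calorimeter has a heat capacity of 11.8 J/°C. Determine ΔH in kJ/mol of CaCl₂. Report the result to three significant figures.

|ΔT| = |38.96 − 23.70| = 15.26 °C
|q_surr| = (111.6 × 4.19 + 11.8) × 15.26 = 479.404 × 15.26 = 7316 J
n(CaCl₂) = 10.5 / 110.98 = 0.09461 mol
Temperature rose, so q_rxn = −|q_surr| = -7.316 kJ
ΔH = q_rxn / n = -77.33 kJ/mol

ΔH = -77.3 kJ/mol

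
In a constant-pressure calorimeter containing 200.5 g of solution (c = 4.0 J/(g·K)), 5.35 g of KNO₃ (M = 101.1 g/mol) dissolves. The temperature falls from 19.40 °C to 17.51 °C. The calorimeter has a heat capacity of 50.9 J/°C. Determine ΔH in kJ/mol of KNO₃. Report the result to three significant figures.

ΔH = 30.5 kJ/mol

|ΔT| = |17.51 − 19.40| = 1.89 °C
|q_surr| = (200.5 × 4.0 + 50.9) × 1.89 = 852.9 × 1.89 = 1612 J
n(KNO₃) = 5.35 / 101.1 = 0.05292 mol
Temperature fell, so q_rxn = +|q_surr| = 1.612 kJ
ΔH = q_rxn / n = 30.46 kJ/mol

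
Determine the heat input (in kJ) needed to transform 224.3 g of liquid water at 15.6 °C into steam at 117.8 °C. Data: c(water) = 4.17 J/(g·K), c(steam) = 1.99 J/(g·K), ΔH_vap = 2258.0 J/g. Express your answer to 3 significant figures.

q1 (heat water 15.6→100.0 °C): 224.3 × 4.17 × 84.4 = 78942 J
q2 (vaporize at 100 °C): 224.3 × 2258.0 = 506469 J
q3 (heat steam 100.0→117.8 °C): 224.3 × 1.99 × 17.8 = 7945 J
Total: 78942 + 506469 + 7945 = 593356 J = 593 kJ

q = 593 kJ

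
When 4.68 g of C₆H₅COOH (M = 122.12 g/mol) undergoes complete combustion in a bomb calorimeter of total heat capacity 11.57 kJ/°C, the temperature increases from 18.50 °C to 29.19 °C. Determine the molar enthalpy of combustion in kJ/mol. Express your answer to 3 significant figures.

ΔH = -3230 kJ/mol

ΔT = 29.19 − 18.50 = 10.69 °C
q_cal = C_cal × ΔT = 11.57 × 10.69 = 123.6833 kJ
n = 4.68 / 122.12 = 0.03832 mol
q_rxn = −q_cal = -123.6833 kJ
ΔH = -123.6833 / 0.03832 = -3228 kJ/mol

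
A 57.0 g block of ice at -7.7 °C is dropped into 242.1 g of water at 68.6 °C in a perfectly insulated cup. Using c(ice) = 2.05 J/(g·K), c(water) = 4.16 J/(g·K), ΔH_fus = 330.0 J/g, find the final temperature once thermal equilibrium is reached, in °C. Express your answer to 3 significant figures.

T_f = 39.7 °C

Heat to bring ice to 0 °C and melt it: q₁ = 57.0×2.05×7.7 + 57.0×330.0 = 19710 J
Heat the water can supply cooling to 0 °C: 242.1×4.16×68.6 = 69089.5 J > q₁, so all ice melts.
Energy balance: 242.1×4.16×(68.6 − T) = 19710 + 57.0×4.16×(T − 0)
1007.136(68.6 − T) = 19710 + 237.12 T
69089.5 − 19710 = 1244.256 T
T = 49379.5 / 1244.256 = 39.69 °C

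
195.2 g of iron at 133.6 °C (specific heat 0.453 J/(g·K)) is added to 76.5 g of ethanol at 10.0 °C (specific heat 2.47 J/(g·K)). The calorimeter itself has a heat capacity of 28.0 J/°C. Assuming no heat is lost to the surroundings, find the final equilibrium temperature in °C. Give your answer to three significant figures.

Heat lost by iron = heat gained by ethanol + calorimeter.
(195.2)(0.453)(133.6 − T) = [(76.5)(2.47) + 28.0](T − 10.0)
88.4256 (133.6 − T) = 216.955 (T − 10.0)
11814 − 88.4256 T = 216.955 T − 2169.6
13983.6 = 305.3806 T
T = 45.79 °C

T_f = 45.8 °C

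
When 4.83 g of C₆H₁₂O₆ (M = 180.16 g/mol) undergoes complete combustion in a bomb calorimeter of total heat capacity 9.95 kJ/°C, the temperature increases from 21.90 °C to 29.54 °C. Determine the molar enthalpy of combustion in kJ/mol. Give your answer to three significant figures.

ΔT = 29.54 − 21.90 = 7.64 °C
q_cal = C_cal × ΔT = 9.95 × 7.64 = 76.018 kJ
n = 4.83 / 180.16 = 0.02681 mol
q_rxn = −q_cal = -76.018 kJ
ΔH = -76.018 / 0.02681 = -2835 kJ/mol

ΔH = -2840 kJ/mol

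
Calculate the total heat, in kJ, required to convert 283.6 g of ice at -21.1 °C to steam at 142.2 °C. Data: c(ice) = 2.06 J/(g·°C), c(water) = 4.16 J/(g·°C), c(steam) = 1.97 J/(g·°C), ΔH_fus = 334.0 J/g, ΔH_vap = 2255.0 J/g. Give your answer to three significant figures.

q1 (heat ice -21.1→0.0 °C): 283.6 × 2.06 × 21.1 = 12327 J
q2 (melt at 0 °C): 283.6 × 334.0 = 94722 J
q3 (heat water 0.0→100.0 °C): 283.6 × 4.16 × 100.0 = 117978 J
q4 (vaporize at 100 °C): 283.6 × 2255.0 = 639518 J
q5 (heat steam 100.0→142.2 °C): 283.6 × 1.97 × 42.2 = 23577 J
Total: 12327 + 94722 + 117978 + 639518 + 23577 = 888122 J = 888 kJ

q = 888 kJ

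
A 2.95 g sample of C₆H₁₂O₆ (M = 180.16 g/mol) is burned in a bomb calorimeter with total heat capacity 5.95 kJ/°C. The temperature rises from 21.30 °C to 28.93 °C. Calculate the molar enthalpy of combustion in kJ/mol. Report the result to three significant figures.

ΔH = -2770 kJ/mol

ΔT = 28.93 − 21.30 = 7.63 °C
q_cal = C_cal × ΔT = 5.95 × 7.63 = 45.3985 kJ
n = 2.95 / 180.16 = 0.01637 mol
q_rxn = −q_cal = -45.3985 kJ
ΔH = -45.3985 / 0.01637 = -2773 kJ/mol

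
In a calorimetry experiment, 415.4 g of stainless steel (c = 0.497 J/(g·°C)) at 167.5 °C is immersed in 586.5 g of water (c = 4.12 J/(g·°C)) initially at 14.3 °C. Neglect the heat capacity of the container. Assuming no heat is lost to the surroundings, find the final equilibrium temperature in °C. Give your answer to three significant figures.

T_f = 26.4 °C

Heat lost by stainless steel = heat gained by water.
(415.4)(0.497)(167.5 − T) = (586.5)(4.12)(T − 14.3)
206.4538 (167.5 − T) = 2416.38 (T − 14.3)
34581 − 206.4538 T = 2416.38 T − 34554
69135 = 2622.8338 T
T = 26.36 °C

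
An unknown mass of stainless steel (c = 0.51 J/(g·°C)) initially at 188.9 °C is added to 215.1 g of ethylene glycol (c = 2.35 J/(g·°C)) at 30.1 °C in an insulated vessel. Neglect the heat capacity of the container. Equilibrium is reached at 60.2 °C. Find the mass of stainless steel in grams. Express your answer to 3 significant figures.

m = 232 g

q_gained = (215.1 × 2.35) × (60.2 − 30.1) = 15220 J
q_lost = m × 0.51 × (188.9 − 60.2) = 65.637 m
m = 15220 / 65.637 = 232 g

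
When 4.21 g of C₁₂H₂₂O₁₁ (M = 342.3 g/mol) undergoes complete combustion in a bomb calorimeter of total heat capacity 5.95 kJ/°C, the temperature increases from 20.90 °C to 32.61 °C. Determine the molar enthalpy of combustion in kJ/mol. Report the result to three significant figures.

ΔH = -5660 kJ/mol

ΔT = 32.61 − 20.90 = 11.71 °C
q_cal = C_cal × ΔT = 5.95 × 11.71 = 69.6745 kJ
n = 4.21 / 342.3 = 0.01230 mol
q_rxn = −q_cal = -69.6745 kJ
ΔH = -69.6745 / 0.01230 = -5664.6 kJ/mol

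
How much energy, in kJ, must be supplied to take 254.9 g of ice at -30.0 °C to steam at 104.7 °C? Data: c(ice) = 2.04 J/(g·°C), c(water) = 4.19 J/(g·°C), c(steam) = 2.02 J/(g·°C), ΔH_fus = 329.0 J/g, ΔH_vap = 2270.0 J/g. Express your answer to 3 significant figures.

q1 (heat ice -30.0→0.0 °C): 254.9 × 2.04 × 30.0 = 15600 J
q2 (melt at 0 °C): 254.9 × 329.0 = 83862 J
q3 (heat water 0.0→100.0 °C): 254.9 × 4.19 × 100.0 = 106803 J
q4 (vaporize at 100 °C): 254.9 × 2270.0 = 578623 J
q5 (heat steam 100.0→104.7 °C): 254.9 × 2.02 × 4.7 = 2420 J
Total: 15600 + 83862 + 106803 + 578623 + 2420 = 787308 J = 787 kJ

q = 787 kJ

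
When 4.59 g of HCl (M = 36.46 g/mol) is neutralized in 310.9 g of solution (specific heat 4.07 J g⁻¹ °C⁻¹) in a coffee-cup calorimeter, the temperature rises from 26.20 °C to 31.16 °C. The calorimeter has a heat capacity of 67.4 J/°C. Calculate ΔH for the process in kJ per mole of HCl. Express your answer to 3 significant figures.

ΔH = -52.5 kJ/mol

|ΔT| = |31.16 − 26.20| = 4.96 °C
|q_surr| = (310.9 × 4.07 + 67.4) × 4.96 = 1332.763 × 4.96 = 6611 J
n(HCl) = 4.59 / 36.46 = 0.1259 mol
Temperature rose, so q_rxn = −|q_surr| = -6.611 kJ
ΔH = q_rxn / n = -52.51 kJ/mol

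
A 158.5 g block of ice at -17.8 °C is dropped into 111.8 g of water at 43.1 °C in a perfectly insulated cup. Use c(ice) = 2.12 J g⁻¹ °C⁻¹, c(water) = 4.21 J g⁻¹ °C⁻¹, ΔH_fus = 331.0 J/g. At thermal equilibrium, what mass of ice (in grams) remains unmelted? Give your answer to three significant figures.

Heat to warm all ice to 0 °C: 158.5×2.12×17.8 = 5981.2 J
Heat released by water cooling to 0 °C: 111.8×4.21×43.1 = 20286 J
20286 J < 5981.2 + 158.5×331.0 = 58444.7 J, so not all ice melts; final T = 0 °C.
Heat left for melting: 20286 − 5981.2 = 14304.8 J
Mass melted = 14304.8 / 331.0 = 43.22 g
Ice remaining = 158.5 − 43.22 = 115.28 g

m_ice remaining = 115 g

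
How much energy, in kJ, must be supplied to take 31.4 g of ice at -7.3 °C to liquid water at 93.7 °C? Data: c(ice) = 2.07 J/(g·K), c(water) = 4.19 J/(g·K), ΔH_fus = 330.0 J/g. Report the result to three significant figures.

q1 (heat ice -7.3→0.0 °C): 31.4 × 2.07 × 7.3 = 474 J
q2 (melt at 0 °C): 31.4 × 330.0 = 10362 J
q3 (heat water 0.0→93.7 °C): 31.4 × 4.19 × 93.7 = 12328 J
Total: 474 + 10362 + 12328 = 23164 J = 23.2 kJ

q = 23.2 kJ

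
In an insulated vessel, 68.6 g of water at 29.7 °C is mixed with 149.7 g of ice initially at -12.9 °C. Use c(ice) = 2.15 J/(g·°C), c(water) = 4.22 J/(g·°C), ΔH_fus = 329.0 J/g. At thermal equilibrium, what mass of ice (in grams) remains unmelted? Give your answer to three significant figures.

Heat to warm all ice to 0 °C: 149.7×2.15×12.9 = 4151.9 J
Heat released by water cooling to 0 °C: 68.6×4.22×29.7 = 8597.9 J
8597.9 J < 4151.9 + 149.7×329.0 = 53403.2 J, so not all ice melts; final T = 0 °C.
Heat left for melting: 8597.9 − 4151.9 = 4446.0 J
Mass melted = 4446.0 / 329.0 = 13.51 g
Ice remaining = 149.7 − 13.51 = 136.19 g

m_ice remaining = 136 g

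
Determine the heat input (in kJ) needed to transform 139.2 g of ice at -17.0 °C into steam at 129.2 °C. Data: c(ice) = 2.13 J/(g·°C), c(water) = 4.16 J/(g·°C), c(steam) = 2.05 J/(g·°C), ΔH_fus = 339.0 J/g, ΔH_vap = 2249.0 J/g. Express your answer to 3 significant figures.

q1 (heat ice -17.0→0.0 °C): 139.2 × 2.13 × 17.0 = 5040 J
q2 (melt at 0 °C): 139.2 × 339.0 = 47189 J
q3 (heat water 0.0→100.0 °C): 139.2 × 4.16 × 100.0 = 57907 J
q4 (vaporize at 100 °C): 139.2 × 2249.0 = 313061 J
q5 (heat steam 100.0→129.2 °C): 139.2 × 2.05 × 29.2 = 8333 J
Total: 5040 + 47189 + 57907 + 313061 + 8333 = 431530 J = 432 kJ

q = 432 kJ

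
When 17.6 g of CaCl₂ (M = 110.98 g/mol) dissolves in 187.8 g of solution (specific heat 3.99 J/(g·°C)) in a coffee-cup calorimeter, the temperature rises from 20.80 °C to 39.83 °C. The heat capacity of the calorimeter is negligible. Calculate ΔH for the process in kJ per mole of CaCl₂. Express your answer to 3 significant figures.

|ΔT| = |39.83 − 20.80| = 19.03 °C
|q_surr| = (187.8 × 3.99) × 19.03 = 749.322 × 19.03 = 14260 J
n(CaCl₂) = 17.6 / 110.98 = 0.1586 mol
Temperature rose, so q_rxn = −|q_surr| = -14.26 kJ
ΔH = q_rxn / n = -89.91 kJ/mol

ΔH = -89.9 kJ/mol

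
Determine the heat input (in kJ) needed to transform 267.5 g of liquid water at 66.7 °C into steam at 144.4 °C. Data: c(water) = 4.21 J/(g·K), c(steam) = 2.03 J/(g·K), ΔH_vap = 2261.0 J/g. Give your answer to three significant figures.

q = 666 kJ

q1 (heat water 66.7→100.0 °C): 267.5 × 4.21 × 33.3 = 37502 J
q2 (vaporize at 100 °C): 267.5 × 2261.0 = 604818 J
q3 (heat steam 100.0→144.4 °C): 267.5 × 2.03 × 44.4 = 24110 J
Total: 37502 + 604818 + 24110 = 666430 J = 666 kJ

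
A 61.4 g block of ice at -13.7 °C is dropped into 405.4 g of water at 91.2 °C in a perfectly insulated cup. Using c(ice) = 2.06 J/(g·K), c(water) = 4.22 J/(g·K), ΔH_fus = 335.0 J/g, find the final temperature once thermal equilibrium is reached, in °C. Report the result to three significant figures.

T_f = 67.9 °C

Heat to bring ice to 0 °C and melt it: q₁ = 61.4×2.06×13.7 + 61.4×335.0 = 22302 J
Heat the water can supply cooling to 0 °C: 405.4×4.22×91.2 = 156024 J > q₁, so all ice melts.
Energy balance: 405.4×4.22×(91.2 − T) = 22302 + 61.4×4.22×(T − 0)
1710.788(91.2 − T) = 22302 + 259.108 T
156024 − 22302 = 1969.896 T
T = 133722 / 1969.896 = 67.88 °C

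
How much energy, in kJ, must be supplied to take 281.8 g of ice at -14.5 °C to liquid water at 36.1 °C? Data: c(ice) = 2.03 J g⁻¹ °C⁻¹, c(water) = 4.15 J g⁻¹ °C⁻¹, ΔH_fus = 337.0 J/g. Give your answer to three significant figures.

q1 (heat ice -14.5→0.0 °C): 281.8 × 2.03 × 14.5 = 8295 J
q2 (melt at 0 °C): 281.8 × 337.0 = 94967 J
q3 (heat water 0.0→36.1 °C): 281.8 × 4.15 × 36.1 = 42218 J
Total: 8295 + 94967 + 42218 = 145480 J = 145 kJ

q = 145 kJ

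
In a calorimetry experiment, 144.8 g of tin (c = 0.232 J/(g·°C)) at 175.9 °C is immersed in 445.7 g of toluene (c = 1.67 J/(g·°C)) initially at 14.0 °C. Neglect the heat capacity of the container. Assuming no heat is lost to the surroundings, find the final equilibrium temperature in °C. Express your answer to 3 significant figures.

Heat lost by tin = heat gained by toluene.
(144.8)(0.232)(175.9 − T) = (445.7)(1.67)(T − 14.0)
33.5936 (175.9 − T) = 744.319 (T − 14.0)
5909.1 − 33.5936 T = 744.319 T − 10420
16329.1 = 777.9126 T
T = 20.99 °C

T_f = 21.0 °C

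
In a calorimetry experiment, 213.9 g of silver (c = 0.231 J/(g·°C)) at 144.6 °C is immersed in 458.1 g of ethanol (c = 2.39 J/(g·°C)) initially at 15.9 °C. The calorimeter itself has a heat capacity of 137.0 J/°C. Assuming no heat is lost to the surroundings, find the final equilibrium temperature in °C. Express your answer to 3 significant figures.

T_f = 20.9 °C

Heat lost by silver = heat gained by ethanol + calorimeter.
(213.9)(0.231)(144.6 − T) = [(458.1)(2.39) + 137.0](T − 15.9)
49.4109 (144.6 − T) = 1231.859 (T − 15.9)
7144.8 − 49.4109 T = 1231.859 T − 19587
26731.8 = 1281.2699 T
T = 20.86 °C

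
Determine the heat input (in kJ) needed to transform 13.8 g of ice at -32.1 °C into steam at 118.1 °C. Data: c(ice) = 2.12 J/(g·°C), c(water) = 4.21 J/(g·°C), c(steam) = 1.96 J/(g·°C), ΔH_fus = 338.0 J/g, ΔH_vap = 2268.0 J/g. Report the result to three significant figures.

q = 43.2 kJ

q1 (heat ice -32.1→0.0 °C): 13.8 × 2.12 × 32.1 = 939 J
q2 (melt at 0 °C): 13.8 × 338.0 = 4664 J
q3 (heat water 0.0→100.0 °C): 13.8 × 4.21 × 100.0 = 5810 J
q4 (vaporize at 100 °C): 13.8 × 2268.0 = 31298 J
q5 (heat steam 100.0→118.1 °C): 13.8 × 1.96 × 18.1 = 490 J
Total: 939 + 4664 + 5810 + 31298 + 490 = 43201 J = 43.2 kJ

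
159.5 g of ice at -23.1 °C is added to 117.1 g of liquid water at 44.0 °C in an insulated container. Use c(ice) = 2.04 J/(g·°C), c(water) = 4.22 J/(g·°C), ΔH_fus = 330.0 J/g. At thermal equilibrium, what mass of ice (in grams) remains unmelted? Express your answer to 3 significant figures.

Heat to warm all ice to 0 °C: 159.5×2.04×23.1 = 7516.3 J
Heat released by water cooling to 0 °C: 117.1×4.22×44.0 = 21743 J
21743 J < 7516.3 + 159.5×330.0 = 60151.3 J, so not all ice melts; final T = 0 °C.
Heat left for melting: 21743 − 7516.3 = 14226.7 J
Mass melted = 14226.7 / 330.0 = 43.11 g
Ice remaining = 159.5 − 43.11 = 116.39 g

m_ice remaining = 116 g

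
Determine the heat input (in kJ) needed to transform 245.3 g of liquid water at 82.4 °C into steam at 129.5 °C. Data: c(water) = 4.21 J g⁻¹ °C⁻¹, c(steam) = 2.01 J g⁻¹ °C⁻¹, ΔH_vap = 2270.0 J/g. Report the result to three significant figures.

q1 (heat water 82.4→100.0 °C): 245.3 × 4.21 × 17.6 = 18176 J
q2 (vaporize at 100 °C): 245.3 × 2270.0 = 556831 J
q3 (heat steam 100.0→129.5 °C): 245.3 × 2.01 × 29.5 = 14545 J
Total: 18176 + 556831 + 14545 = 589552 J = 590 kJ

q = 590 kJ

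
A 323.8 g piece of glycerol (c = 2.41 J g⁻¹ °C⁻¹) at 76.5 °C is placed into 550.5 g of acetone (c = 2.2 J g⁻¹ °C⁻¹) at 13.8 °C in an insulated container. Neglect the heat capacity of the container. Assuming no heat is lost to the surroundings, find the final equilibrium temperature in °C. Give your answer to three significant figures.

T_f = 38.4 °C

Heat lost by glycerol = heat gained by acetone.
(323.8)(2.41)(76.5 − T) = (550.5)(2.2)(T − 13.8)
780.358 (76.5 − T) = 1211.1 (T − 13.8)
59697 − 780.358 T = 1211.1 T − 16713
76410 = 1991.458 T
T = 38.37 °C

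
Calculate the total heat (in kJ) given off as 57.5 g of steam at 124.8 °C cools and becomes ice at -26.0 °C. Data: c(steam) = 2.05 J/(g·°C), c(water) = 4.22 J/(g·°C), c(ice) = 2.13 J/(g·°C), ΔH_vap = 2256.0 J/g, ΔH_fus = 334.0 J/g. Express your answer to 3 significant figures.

q1 (cool steam 124.8→100 °C): 57.5 × 2.05 × 24.8 = 2923 J
q2 (condense at 100 °C): 57.5 × 2256.0 = 129720 J
q3 (cool water 100→0 °C): 57.5 × 4.22 × 100.0 = 24265 J
q4 (freeze at 0 °C): 57.5 × 334.0 = 19205 J
q5 (cool ice 0→-26.0 °C): 57.5 × 2.13 × 26.0 = 3184 J
Total: 2923 + 129720 + 24265 + 19205 + 3184 = 179297 J = 179 kJ

q = 179 kJ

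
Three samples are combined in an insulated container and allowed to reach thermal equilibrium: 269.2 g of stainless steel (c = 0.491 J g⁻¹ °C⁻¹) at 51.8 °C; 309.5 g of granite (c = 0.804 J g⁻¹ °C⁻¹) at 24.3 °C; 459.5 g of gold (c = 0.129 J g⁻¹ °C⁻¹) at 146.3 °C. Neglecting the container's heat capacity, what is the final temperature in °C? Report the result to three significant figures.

T_f = 49.0 °C

Σ mᵢcᵢ(T − Tᵢ) = 0  ⇒  T = Σ mᵢcᵢTᵢ / Σ mᵢcᵢ
Σ mᵢcᵢ = 269.2×0.491 + 309.5×0.804 + 459.5×0.129 = 440.2907
Σ mᵢcᵢTᵢ = 132.1772×51.8 + 248.838×24.3 + 59.2755×146.3 = 21566
T = 21566 / 440.2907 = 48.98 °C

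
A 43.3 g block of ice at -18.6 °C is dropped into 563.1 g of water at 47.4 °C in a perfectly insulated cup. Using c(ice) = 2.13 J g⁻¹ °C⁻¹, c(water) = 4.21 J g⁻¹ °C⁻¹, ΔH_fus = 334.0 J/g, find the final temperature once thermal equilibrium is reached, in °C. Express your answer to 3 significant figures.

T_f = 37.7 °C

Heat to bring ice to 0 °C and melt it: q₁ = 43.3×2.13×18.6 + 43.3×334.0 = 16178 J
Heat the water can supply cooling to 0 °C: 563.1×4.21×47.4 = 112369 J > q₁, so all ice melts.
Energy balance: 563.1×4.21×(47.4 − T) = 16178 + 43.3×4.21×(T − 0)
2370.651(47.4 − T) = 16178 + 182.293 T
112369 − 16178 = 2552.944 T
T = 96191 / 2552.944 = 37.68 °C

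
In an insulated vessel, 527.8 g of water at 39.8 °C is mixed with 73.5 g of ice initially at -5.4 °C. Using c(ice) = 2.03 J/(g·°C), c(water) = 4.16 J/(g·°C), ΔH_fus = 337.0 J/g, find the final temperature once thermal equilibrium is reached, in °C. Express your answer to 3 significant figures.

T_f = 24.7 °C

Heat to bring ice to 0 °C and melt it: q₁ = 73.5×2.03×5.4 + 73.5×337.0 = 25575 J
Heat the water can supply cooling to 0 °C: 527.8×4.16×39.8 = 87386.8 J > q₁, so all ice melts.
Energy balance: 527.8×4.16×(39.8 − T) = 25575 + 73.5×4.16×(T − 0)
2195.648(39.8 − T) = 25575 + 305.76 T
87386.8 − 25575 = 2501.408 T
T = 61811.8 / 2501.408 = 24.71 °C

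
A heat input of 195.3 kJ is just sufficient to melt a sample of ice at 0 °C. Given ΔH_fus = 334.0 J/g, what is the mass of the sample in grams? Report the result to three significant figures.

m = 585 g

m = q / ΔH_fus = 195300 J / 334.0 J/g = 585 g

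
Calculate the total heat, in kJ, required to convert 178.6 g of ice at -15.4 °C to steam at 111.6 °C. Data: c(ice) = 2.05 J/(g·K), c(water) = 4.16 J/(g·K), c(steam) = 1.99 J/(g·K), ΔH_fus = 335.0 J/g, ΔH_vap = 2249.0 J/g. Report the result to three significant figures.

q1 (heat ice -15.4→0.0 °C): 178.6 × 2.05 × 15.4 = 5638 J
q2 (melt at 0 °C): 178.6 × 335.0 = 59831 J
q3 (heat water 0.0→100.0 °C): 178.6 × 4.16 × 100.0 = 74298 J
q4 (vaporize at 100 °C): 178.6 × 2249.0 = 401671 J
q5 (heat steam 100.0→111.6 °C): 178.6 × 1.99 × 11.6 = 4123 J
Total: 5638 + 59831 + 74298 + 401671 + 4123 = 545561 J = 546 kJ

q = 546 kJ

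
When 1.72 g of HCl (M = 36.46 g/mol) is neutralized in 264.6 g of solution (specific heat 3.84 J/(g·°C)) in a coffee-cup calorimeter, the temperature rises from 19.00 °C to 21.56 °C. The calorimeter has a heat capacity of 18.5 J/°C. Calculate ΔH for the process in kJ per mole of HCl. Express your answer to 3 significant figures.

|ΔT| = |21.56 − 19.00| = 2.56 °C
|q_surr| = (264.6 × 3.84 + 18.5) × 2.56 = 1034.564 × 2.56 = 2648 J
n(HCl) = 1.72 / 36.46 = 0.04717 mol
Temperature rose, so q_rxn = −|q_surr| = -2.648 kJ
ΔH = q_rxn / n = -56.14 kJ/mol

ΔH = -56.1 kJ/mol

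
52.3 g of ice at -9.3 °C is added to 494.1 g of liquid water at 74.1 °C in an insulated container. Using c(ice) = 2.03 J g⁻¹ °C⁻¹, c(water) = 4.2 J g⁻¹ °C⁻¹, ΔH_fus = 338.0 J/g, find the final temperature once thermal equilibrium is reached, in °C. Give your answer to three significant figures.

T_f = 58.9 °C

Heat to bring ice to 0 °C and melt it: q₁ = 52.3×2.03×9.3 + 52.3×338.0 = 18665 J
Heat the water can supply cooling to 0 °C: 494.1×4.2×74.1 = 153774 J > q₁, so all ice melts.
Energy balance: 494.1×4.2×(74.1 − T) = 18665 + 52.3×4.2×(T − 0)
2075.22(74.1 − T) = 18665 + 219.66 T
153774 − 18665 = 2294.88 T
T = 135109 / 2294.88 = 58.87 °C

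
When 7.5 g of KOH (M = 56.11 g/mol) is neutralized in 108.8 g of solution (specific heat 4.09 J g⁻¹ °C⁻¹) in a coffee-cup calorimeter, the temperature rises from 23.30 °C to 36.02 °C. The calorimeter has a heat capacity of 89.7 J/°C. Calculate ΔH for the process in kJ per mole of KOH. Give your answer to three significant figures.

ΔH = -50.9 kJ/mol

|ΔT| = |36.02 − 23.30| = 12.72 °C
|q_surr| = (108.8 × 4.09 + 89.7) × 12.72 = 534.692 × 12.72 = 6801 J
n(KOH) = 7.5 / 56.11 = 0.1337 mol
Temperature rose, so q_rxn = −|q_surr| = -6.801 kJ
ΔH = q_rxn / n = -50.87 kJ/mol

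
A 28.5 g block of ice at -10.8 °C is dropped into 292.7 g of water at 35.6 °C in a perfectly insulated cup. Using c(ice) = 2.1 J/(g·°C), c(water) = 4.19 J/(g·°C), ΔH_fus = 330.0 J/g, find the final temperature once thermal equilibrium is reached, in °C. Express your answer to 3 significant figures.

Heat to bring ice to 0 °C and melt it: q₁ = 28.5×2.1×10.8 + 28.5×330.0 = 10051 J
Heat the water can supply cooling to 0 °C: 292.7×4.19×35.6 = 43660.3 J > q₁, so all ice melts.
Energy balance: 292.7×4.19×(35.6 − T) = 10051 + 28.5×4.19×(T − 0)
1226.413(35.6 − T) = 10051 + 119.415 T
43660.3 − 10051 = 1345.828 T
T = 33609.3 / 1345.828 = 24.97 °C

T_f = 25.0 °C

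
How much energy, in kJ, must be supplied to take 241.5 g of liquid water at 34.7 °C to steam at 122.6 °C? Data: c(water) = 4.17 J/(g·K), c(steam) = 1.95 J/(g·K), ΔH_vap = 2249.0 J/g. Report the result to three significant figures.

q = 620 kJ

q1 (heat water 34.7→100.0 °C): 241.5 × 4.17 × 65.3 = 65761 J
q2 (vaporize at 100 °C): 241.5 × 2249.0 = 543134 J
q3 (heat steam 100.0→122.6 °C): 241.5 × 1.95 × 22.6 = 10643 J
Total: 65761 + 543134 + 10643 = 619538 J = 620 kJ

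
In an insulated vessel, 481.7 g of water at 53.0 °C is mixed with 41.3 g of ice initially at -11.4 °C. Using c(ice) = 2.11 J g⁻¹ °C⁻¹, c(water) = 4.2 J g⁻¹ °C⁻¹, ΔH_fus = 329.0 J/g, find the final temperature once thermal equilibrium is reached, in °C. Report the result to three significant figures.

Heat to bring ice to 0 °C and melt it: q₁ = 41.3×2.11×11.4 + 41.3×329.0 = 14581 J
Heat the water can supply cooling to 0 °C: 481.7×4.2×53.0 = 107226 J > q₁, so all ice melts.
Energy balance: 481.7×4.2×(53.0 − T) = 14581 + 41.3×4.2×(T − 0)
2023.14(53.0 − T) = 14581 + 173.46 T
107226 − 14581 = 2196.60 T
T = 92645 / 2196.60 = 42.18 °C

T_f = 42.2 °C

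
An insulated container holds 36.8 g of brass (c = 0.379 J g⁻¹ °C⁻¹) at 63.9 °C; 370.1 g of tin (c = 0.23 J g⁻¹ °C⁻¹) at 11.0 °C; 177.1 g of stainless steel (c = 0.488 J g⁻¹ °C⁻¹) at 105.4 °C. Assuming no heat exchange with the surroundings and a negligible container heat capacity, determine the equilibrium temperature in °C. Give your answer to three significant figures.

Σ mᵢcᵢ(T − Tᵢ) = 0  ⇒  T = Σ mᵢcᵢTᵢ / Σ mᵢcᵢ
Σ mᵢcᵢ = 36.8×0.379 + 370.1×0.23 + 177.1×0.488 = 185.4950
Σ mᵢcᵢTᵢ = 13.9472×63.9 + 85.123×11.0 + 86.4248×105.4 = 10937
T = 10937 / 185.4950 = 58.96 °C

T_f = 59.0 °C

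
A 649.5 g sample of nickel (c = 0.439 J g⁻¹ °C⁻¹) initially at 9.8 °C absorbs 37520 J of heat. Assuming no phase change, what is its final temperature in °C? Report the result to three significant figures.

T_f = 141 °C

ΔT = q / (m c) = 37520 / (649.5 × 0.439) = 131.6 °C
T_f = 9.8 + 131.6 = 141.4 °C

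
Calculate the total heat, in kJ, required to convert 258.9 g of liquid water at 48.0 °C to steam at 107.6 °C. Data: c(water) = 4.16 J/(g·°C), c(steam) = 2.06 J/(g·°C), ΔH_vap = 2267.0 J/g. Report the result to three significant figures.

q1 (heat water 48.0→100.0 °C): 258.9 × 4.16 × 52.0 = 56005 J
q2 (vaporize at 100 °C): 258.9 × 2267.0 = 586926 J
q3 (heat steam 100.0→107.6 °C): 258.9 × 2.06 × 7.6 = 4053 J
Total: 56005 + 586926 + 4053 = 646984 J = 647 kJ

q = 647 kJ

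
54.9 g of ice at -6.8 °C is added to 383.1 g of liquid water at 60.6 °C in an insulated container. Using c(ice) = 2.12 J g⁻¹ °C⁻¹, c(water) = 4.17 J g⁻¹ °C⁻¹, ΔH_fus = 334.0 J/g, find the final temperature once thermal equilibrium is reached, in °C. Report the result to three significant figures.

Heat to bring ice to 0 °C and melt it: q₁ = 54.9×2.12×6.8 + 54.9×334.0 = 19128 J
Heat the water can supply cooling to 0 °C: 383.1×4.17×60.6 = 96810.1 J > q₁, so all ice melts.
Energy balance: 383.1×4.17×(60.6 − T) = 19128 + 54.9×4.17×(T − 0)
1597.527(60.6 − T) = 19128 + 228.933 T
96810.1 − 19128 = 1826.460 T
T = 77682.1 / 1826.460 = 42.53 °C

T_f = 42.5 °C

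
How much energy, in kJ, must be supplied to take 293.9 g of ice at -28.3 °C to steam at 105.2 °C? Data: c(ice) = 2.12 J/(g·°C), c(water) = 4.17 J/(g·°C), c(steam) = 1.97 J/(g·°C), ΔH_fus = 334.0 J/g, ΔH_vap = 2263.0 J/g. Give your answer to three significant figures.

q = 906 kJ

q1 (heat ice -28.3→0.0 °C): 293.9 × 2.12 × 28.3 = 17633 J
q2 (melt at 0 °C): 293.9 × 334.0 = 98163 J
q3 (heat water 0.0→100.0 °C): 293.9 × 4.17 × 100.0 = 122556 J
q4 (vaporize at 100 °C): 293.9 × 2263.0 = 665096 J
q5 (heat steam 100.0→105.2 °C): 293.9 × 1.97 × 5.2 = 3011 J
Total: 17633 + 98163 + 122556 + 665096 + 3011 = 906459 J = 906 kJ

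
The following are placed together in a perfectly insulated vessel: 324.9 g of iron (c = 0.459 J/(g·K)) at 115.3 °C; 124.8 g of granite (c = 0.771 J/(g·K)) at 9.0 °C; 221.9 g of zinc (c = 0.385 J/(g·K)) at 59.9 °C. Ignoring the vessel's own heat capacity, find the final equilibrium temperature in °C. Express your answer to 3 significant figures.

Σ mᵢcᵢ(T − Tᵢ) = 0  ⇒  T = Σ mᵢcᵢTᵢ / Σ mᵢcᵢ
Σ mᵢcᵢ = 324.9×0.459 + 124.8×0.771 + 221.9×0.385 = 330.7814
Σ mᵢcᵢTᵢ = 149.1291×115.3 + 96.2208×9.0 + 85.4315×59.9 = 23178
T = 23178 / 330.7814 = 70.07 °C

T_f = 70.1 °C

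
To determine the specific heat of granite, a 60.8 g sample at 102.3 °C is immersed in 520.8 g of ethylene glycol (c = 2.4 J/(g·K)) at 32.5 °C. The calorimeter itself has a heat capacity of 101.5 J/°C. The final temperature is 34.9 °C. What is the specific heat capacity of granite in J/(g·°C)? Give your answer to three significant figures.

q_gained = (520.8 × 2.4 + 101.5) × (34.9 − 32.5) = 3243 J
q_lost = 60.8 × c × (102.3 − 34.9) = 4097.92 c
Set equal: c = 3243 / 4097.92 = 0.791 J/(g·°C)

c = 0.791 J/(g·°C)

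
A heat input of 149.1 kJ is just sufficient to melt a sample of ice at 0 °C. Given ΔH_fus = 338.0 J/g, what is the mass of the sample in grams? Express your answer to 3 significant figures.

m = q / ΔH_fus = 149100 J / 338.0 J/g = 441 g

m = 441 g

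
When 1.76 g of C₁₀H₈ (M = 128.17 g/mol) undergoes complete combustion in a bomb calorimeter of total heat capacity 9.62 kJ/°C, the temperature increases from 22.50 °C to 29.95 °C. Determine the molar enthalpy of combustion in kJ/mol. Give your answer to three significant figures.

ΔH = -5220 kJ/mol

ΔT = 29.95 − 22.50 = 7.45 °C
q_cal = C_cal × ΔT = 9.62 × 7.45 = 71.669 kJ
n = 1.76 / 128.17 = 0.01373 mol
q_rxn = −q_cal = -71.669 kJ
ΔH = -71.669 / 0.01373 = -5220 kJ/mol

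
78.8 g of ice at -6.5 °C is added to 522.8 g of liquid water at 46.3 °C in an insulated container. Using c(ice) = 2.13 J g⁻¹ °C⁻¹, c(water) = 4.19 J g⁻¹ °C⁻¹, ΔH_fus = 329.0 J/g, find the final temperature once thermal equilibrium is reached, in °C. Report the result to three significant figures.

T_f = 29.5 °C

Heat to bring ice to 0 °C and melt it: q₁ = 78.8×2.13×6.5 + 78.8×329.0 = 27016 J
Heat the water can supply cooling to 0 °C: 522.8×4.19×46.3 = 101422 J > q₁, so all ice melts.
Energy balance: 522.8×4.19×(46.3 − T) = 27016 + 78.8×4.19×(T − 0)
2190.532(46.3 − T) = 27016 + 330.172 T
101422 − 27016 = 2520.704 T
T = 74406 / 2520.704 = 29.52 °C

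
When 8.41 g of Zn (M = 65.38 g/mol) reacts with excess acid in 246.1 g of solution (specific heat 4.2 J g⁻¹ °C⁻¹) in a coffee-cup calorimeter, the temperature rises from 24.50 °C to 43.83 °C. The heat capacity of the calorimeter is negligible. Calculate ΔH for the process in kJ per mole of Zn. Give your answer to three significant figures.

ΔH = -155 kJ/mol

|ΔT| = |43.83 − 24.50| = 19.33 °C
|q_surr| = (246.1 × 4.2) × 19.33 = 1033.62 × 19.33 = 19980 J
n(Zn) = 8.41 / 65.38 = 0.1286 mol
Temperature rose, so q_rxn = −|q_surr| = -19.98 kJ
ΔH = q_rxn / n = -155.4 kJ/mol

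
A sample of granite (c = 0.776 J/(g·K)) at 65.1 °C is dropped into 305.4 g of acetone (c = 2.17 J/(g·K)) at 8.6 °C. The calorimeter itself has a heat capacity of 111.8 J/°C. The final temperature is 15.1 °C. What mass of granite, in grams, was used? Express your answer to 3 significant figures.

m = 130 g

q_gained = (305.4 × 2.17 + 111.8) × (15.1 − 8.6) = 5034 J
q_lost = m × 0.776 × (65.1 − 15.1) = 38.8 m
m = 5034 / 38.8 = 130 g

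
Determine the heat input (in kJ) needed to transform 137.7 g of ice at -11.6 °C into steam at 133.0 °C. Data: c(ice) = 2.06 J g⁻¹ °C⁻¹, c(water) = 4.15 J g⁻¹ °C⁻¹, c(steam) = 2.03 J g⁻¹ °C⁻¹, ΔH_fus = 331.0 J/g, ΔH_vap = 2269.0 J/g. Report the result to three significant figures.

q1 (heat ice -11.6→0.0 °C): 137.7 × 2.06 × 11.6 = 3290 J
q2 (melt at 0 °C): 137.7 × 331.0 = 45579 J
q3 (heat water 0.0→100.0 °C): 137.7 × 4.15 × 100.0 = 57146 J
q4 (vaporize at 100 °C): 137.7 × 2269.0 = 312441 J
q5 (heat steam 100.0→133.0 °C): 137.7 × 2.03 × 33.0 = 9225 J
Total: 3290 + 45579 + 57146 + 312441 + 9225 = 427681 J = 428 kJ

q = 428 kJ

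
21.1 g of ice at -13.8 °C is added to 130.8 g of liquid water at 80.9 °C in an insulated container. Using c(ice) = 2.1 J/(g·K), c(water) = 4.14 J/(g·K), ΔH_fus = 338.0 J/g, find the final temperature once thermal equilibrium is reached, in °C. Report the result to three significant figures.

T_f = 57.3 °C

Heat to bring ice to 0 °C and melt it: q₁ = 21.1×2.1×13.8 + 21.1×338.0 = 7743.3 J
Heat the water can supply cooling to 0 °C: 130.8×4.14×80.9 = 43808.3 J > q₁, so all ice melts.
Energy balance: 130.8×4.14×(80.9 − T) = 7743.3 + 21.1×4.14×(T − 0)
541.512(80.9 − T) = 7743.3 + 87.354 T
43808.3 − 7743.3 = 628.866 T
T = 36065.0 / 628.866 = 57.349 °C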